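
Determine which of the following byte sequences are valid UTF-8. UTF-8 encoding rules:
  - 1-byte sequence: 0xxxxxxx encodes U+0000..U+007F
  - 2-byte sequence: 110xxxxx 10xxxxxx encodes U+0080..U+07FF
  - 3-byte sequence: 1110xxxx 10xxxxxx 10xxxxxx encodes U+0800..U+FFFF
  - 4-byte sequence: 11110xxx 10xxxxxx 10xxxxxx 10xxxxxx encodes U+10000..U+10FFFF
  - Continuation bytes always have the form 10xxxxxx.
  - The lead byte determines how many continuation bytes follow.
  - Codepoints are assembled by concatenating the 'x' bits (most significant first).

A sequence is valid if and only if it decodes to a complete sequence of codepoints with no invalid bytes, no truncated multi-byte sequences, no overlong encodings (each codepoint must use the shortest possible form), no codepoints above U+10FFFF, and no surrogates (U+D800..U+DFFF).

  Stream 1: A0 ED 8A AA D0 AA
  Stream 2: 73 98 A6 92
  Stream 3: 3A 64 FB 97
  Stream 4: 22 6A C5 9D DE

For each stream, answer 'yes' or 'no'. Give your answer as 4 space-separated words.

Answer: no no no no

Derivation:
Stream 1: error at byte offset 0. INVALID
Stream 2: error at byte offset 1. INVALID
Stream 3: error at byte offset 2. INVALID
Stream 4: error at byte offset 5. INVALID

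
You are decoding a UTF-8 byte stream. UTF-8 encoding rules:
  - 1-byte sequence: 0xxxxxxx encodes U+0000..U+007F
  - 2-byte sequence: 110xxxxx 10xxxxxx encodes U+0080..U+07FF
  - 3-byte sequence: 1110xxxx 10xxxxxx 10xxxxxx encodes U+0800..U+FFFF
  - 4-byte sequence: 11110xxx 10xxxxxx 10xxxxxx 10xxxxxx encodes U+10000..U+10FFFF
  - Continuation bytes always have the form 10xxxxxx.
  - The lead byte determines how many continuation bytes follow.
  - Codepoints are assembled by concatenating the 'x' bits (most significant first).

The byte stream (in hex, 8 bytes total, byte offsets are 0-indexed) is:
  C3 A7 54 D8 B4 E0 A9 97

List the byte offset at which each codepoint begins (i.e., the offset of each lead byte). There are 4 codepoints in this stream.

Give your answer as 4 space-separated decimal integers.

Byte[0]=C3: 2-byte lead, need 1 cont bytes. acc=0x3
Byte[1]=A7: continuation. acc=(acc<<6)|0x27=0xE7
Completed: cp=U+00E7 (starts at byte 0)
Byte[2]=54: 1-byte ASCII. cp=U+0054
Byte[3]=D8: 2-byte lead, need 1 cont bytes. acc=0x18
Byte[4]=B4: continuation. acc=(acc<<6)|0x34=0x634
Completed: cp=U+0634 (starts at byte 3)
Byte[5]=E0: 3-byte lead, need 2 cont bytes. acc=0x0
Byte[6]=A9: continuation. acc=(acc<<6)|0x29=0x29
Byte[7]=97: continuation. acc=(acc<<6)|0x17=0xA57
Completed: cp=U+0A57 (starts at byte 5)

Answer: 0 2 3 5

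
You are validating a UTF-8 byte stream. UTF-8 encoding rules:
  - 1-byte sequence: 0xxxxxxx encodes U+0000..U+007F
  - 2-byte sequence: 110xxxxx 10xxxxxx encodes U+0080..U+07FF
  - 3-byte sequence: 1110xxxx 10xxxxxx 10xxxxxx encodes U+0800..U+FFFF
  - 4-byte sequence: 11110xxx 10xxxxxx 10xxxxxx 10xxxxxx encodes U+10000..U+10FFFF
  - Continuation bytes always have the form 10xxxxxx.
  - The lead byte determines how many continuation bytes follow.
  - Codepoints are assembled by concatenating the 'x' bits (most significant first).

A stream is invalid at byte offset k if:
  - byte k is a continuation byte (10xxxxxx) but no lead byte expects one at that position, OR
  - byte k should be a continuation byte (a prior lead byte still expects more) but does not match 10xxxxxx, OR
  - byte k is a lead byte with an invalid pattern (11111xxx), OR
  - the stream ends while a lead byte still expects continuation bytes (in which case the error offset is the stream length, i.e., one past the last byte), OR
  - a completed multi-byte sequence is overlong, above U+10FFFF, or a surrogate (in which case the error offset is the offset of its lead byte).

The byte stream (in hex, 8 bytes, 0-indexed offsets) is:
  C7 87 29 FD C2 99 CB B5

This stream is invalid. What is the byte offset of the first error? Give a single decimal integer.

Byte[0]=C7: 2-byte lead, need 1 cont bytes. acc=0x7
Byte[1]=87: continuation. acc=(acc<<6)|0x07=0x1C7
Completed: cp=U+01C7 (starts at byte 0)
Byte[2]=29: 1-byte ASCII. cp=U+0029
Byte[3]=FD: INVALID lead byte (not 0xxx/110x/1110/11110)

Answer: 3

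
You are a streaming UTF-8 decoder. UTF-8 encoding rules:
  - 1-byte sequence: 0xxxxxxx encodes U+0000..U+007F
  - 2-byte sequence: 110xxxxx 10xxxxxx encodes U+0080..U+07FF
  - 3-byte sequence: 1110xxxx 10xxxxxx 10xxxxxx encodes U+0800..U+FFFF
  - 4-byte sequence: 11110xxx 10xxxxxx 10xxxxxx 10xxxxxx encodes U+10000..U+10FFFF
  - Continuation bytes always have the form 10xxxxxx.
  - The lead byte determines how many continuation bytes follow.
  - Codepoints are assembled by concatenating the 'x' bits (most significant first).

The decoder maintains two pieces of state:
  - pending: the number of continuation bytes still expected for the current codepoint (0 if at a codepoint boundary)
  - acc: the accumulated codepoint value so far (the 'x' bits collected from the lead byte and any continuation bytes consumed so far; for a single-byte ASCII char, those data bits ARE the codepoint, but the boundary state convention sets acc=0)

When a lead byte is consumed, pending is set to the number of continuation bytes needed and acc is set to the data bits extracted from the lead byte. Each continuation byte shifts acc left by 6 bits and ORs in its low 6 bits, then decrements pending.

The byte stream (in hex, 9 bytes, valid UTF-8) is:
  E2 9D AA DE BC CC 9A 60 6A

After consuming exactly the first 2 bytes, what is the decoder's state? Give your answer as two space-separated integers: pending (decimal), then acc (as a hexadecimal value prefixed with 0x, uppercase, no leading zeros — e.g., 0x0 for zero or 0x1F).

Byte[0]=E2: 3-byte lead. pending=2, acc=0x2
Byte[1]=9D: continuation. acc=(acc<<6)|0x1D=0x9D, pending=1

Answer: 1 0x9D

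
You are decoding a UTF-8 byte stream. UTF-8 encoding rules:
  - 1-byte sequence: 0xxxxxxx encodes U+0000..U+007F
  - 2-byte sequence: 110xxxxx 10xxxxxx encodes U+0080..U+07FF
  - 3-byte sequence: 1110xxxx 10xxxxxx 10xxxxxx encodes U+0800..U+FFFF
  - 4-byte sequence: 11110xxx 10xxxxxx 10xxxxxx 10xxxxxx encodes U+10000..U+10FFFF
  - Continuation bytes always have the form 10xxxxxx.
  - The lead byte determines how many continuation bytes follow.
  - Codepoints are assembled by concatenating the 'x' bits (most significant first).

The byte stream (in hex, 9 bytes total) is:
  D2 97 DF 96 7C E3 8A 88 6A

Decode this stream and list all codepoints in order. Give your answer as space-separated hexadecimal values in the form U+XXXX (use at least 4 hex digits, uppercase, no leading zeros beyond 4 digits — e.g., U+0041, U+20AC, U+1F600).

Byte[0]=D2: 2-byte lead, need 1 cont bytes. acc=0x12
Byte[1]=97: continuation. acc=(acc<<6)|0x17=0x497
Completed: cp=U+0497 (starts at byte 0)
Byte[2]=DF: 2-byte lead, need 1 cont bytes. acc=0x1F
Byte[3]=96: continuation. acc=(acc<<6)|0x16=0x7D6
Completed: cp=U+07D6 (starts at byte 2)
Byte[4]=7C: 1-byte ASCII. cp=U+007C
Byte[5]=E3: 3-byte lead, need 2 cont bytes. acc=0x3
Byte[6]=8A: continuation. acc=(acc<<6)|0x0A=0xCA
Byte[7]=88: continuation. acc=(acc<<6)|0x08=0x3288
Completed: cp=U+3288 (starts at byte 5)
Byte[8]=6A: 1-byte ASCII. cp=U+006A

Answer: U+0497 U+07D6 U+007C U+3288 U+006A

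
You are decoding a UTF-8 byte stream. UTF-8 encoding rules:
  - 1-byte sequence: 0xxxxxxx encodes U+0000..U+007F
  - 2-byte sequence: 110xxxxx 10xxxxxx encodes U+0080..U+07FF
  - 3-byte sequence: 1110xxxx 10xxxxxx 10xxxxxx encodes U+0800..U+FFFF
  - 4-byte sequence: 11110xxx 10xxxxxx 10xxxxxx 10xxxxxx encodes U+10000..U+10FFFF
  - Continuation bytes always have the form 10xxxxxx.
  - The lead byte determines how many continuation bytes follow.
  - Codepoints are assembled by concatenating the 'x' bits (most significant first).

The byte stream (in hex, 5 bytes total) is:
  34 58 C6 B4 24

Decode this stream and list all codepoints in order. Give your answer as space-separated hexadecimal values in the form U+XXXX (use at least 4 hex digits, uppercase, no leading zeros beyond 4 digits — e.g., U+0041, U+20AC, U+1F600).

Byte[0]=34: 1-byte ASCII. cp=U+0034
Byte[1]=58: 1-byte ASCII. cp=U+0058
Byte[2]=C6: 2-byte lead, need 1 cont bytes. acc=0x6
Byte[3]=B4: continuation. acc=(acc<<6)|0x34=0x1B4
Completed: cp=U+01B4 (starts at byte 2)
Byte[4]=24: 1-byte ASCII. cp=U+0024

Answer: U+0034 U+0058 U+01B4 U+0024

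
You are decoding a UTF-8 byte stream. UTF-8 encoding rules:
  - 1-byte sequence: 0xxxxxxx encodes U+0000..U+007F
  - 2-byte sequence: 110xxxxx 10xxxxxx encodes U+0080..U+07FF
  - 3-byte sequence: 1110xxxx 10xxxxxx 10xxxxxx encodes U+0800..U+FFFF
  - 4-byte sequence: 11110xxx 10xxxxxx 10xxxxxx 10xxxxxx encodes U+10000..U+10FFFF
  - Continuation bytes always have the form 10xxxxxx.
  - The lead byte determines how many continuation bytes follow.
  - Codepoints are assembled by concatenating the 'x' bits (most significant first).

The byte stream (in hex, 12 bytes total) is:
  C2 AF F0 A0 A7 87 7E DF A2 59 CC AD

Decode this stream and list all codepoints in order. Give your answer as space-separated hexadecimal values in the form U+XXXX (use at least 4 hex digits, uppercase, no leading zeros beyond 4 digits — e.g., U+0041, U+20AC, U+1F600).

Answer: U+00AF U+209C7 U+007E U+07E2 U+0059 U+032D

Derivation:
Byte[0]=C2: 2-byte lead, need 1 cont bytes. acc=0x2
Byte[1]=AF: continuation. acc=(acc<<6)|0x2F=0xAF
Completed: cp=U+00AF (starts at byte 0)
Byte[2]=F0: 4-byte lead, need 3 cont bytes. acc=0x0
Byte[3]=A0: continuation. acc=(acc<<6)|0x20=0x20
Byte[4]=A7: continuation. acc=(acc<<6)|0x27=0x827
Byte[5]=87: continuation. acc=(acc<<6)|0x07=0x209C7
Completed: cp=U+209C7 (starts at byte 2)
Byte[6]=7E: 1-byte ASCII. cp=U+007E
Byte[7]=DF: 2-byte lead, need 1 cont bytes. acc=0x1F
Byte[8]=A2: continuation. acc=(acc<<6)|0x22=0x7E2
Completed: cp=U+07E2 (starts at byte 7)
Byte[9]=59: 1-byte ASCII. cp=U+0059
Byte[10]=CC: 2-byte lead, need 1 cont bytes. acc=0xC
Byte[11]=AD: continuation. acc=(acc<<6)|0x2D=0x32D
Completed: cp=U+032D (starts at byte 10)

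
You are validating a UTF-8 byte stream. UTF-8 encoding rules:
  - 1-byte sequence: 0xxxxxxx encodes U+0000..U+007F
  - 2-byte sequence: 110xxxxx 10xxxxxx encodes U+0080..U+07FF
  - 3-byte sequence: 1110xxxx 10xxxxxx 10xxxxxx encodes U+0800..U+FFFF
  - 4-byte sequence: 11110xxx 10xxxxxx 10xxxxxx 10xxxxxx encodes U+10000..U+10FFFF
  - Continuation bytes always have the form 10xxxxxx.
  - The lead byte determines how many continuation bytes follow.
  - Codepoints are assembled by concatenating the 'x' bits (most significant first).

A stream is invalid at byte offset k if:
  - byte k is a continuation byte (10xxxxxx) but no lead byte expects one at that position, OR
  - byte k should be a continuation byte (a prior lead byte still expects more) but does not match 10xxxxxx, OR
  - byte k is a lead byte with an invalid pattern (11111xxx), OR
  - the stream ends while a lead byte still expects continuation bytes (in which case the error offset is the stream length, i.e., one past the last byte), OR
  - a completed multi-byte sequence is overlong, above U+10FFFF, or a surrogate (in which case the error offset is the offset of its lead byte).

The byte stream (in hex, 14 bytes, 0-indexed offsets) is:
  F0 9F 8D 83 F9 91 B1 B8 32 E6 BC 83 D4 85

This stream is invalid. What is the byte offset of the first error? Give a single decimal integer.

Byte[0]=F0: 4-byte lead, need 3 cont bytes. acc=0x0
Byte[1]=9F: continuation. acc=(acc<<6)|0x1F=0x1F
Byte[2]=8D: continuation. acc=(acc<<6)|0x0D=0x7CD
Byte[3]=83: continuation. acc=(acc<<6)|0x03=0x1F343
Completed: cp=U+1F343 (starts at byte 0)
Byte[4]=F9: INVALID lead byte (not 0xxx/110x/1110/11110)

Answer: 4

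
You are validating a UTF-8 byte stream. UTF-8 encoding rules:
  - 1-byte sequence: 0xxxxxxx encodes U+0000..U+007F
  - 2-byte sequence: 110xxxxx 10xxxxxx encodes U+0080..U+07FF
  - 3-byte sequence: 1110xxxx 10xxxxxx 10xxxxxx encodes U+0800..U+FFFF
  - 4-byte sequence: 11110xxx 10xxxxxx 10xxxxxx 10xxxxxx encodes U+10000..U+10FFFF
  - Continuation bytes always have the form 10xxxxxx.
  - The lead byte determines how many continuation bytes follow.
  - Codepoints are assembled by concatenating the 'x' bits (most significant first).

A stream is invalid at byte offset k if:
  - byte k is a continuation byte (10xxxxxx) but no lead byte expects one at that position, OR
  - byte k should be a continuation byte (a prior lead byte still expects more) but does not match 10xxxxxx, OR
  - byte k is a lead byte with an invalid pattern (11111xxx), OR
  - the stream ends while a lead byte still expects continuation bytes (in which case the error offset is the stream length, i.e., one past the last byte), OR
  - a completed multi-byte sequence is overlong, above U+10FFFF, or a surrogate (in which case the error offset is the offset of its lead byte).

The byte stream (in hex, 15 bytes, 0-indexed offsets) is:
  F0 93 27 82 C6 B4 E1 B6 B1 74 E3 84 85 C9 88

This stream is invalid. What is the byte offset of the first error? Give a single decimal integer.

Byte[0]=F0: 4-byte lead, need 3 cont bytes. acc=0x0
Byte[1]=93: continuation. acc=(acc<<6)|0x13=0x13
Byte[2]=27: expected 10xxxxxx continuation. INVALID

Answer: 2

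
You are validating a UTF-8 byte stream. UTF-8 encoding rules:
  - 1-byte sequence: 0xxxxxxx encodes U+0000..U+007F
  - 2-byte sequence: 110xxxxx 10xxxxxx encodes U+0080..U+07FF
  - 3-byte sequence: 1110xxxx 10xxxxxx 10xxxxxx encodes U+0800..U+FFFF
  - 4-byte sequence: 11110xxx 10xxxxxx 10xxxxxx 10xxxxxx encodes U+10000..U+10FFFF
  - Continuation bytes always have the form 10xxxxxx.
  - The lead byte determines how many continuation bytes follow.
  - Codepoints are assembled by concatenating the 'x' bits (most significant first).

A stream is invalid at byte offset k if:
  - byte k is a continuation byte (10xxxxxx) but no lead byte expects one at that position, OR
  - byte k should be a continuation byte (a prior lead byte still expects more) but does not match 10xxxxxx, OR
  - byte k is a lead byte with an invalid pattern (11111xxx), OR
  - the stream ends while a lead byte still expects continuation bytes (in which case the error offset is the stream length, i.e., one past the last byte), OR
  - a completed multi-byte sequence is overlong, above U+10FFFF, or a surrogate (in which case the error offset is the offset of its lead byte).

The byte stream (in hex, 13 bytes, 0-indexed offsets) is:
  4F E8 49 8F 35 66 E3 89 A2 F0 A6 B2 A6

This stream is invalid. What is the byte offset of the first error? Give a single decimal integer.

Byte[0]=4F: 1-byte ASCII. cp=U+004F
Byte[1]=E8: 3-byte lead, need 2 cont bytes. acc=0x8
Byte[2]=49: expected 10xxxxxx continuation. INVALID

Answer: 2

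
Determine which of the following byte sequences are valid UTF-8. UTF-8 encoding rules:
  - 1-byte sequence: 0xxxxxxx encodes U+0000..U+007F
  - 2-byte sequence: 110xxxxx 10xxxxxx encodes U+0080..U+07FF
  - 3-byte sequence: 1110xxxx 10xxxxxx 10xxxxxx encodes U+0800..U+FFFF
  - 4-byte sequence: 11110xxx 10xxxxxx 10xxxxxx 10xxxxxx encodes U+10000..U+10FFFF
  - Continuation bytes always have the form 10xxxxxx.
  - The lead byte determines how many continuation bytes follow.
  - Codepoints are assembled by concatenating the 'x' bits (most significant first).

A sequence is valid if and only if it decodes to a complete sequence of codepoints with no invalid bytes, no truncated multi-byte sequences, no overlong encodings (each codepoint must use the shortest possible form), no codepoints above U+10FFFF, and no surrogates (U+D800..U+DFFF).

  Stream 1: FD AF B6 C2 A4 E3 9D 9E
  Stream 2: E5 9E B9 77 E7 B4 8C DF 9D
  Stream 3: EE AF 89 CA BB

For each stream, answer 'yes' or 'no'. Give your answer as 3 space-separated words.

Stream 1: error at byte offset 0. INVALID
Stream 2: decodes cleanly. VALID
Stream 3: decodes cleanly. VALID

Answer: no yes yes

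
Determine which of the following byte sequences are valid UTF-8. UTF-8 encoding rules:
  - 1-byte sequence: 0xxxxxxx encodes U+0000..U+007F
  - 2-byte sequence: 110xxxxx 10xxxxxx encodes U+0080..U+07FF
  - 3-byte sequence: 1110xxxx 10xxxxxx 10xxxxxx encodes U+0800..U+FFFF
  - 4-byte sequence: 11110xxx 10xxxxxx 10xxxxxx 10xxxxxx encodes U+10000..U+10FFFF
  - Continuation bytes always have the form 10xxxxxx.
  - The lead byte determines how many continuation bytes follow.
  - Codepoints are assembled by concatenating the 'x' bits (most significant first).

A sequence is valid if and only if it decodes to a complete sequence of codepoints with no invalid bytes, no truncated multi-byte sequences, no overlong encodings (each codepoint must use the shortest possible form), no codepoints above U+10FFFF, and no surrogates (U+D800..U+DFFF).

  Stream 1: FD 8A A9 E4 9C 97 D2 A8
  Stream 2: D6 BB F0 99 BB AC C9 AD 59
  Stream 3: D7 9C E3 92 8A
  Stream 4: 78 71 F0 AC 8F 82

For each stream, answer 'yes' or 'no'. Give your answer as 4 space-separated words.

Answer: no yes yes yes

Derivation:
Stream 1: error at byte offset 0. INVALID
Stream 2: decodes cleanly. VALID
Stream 3: decodes cleanly. VALID
Stream 4: decodes cleanly. VALID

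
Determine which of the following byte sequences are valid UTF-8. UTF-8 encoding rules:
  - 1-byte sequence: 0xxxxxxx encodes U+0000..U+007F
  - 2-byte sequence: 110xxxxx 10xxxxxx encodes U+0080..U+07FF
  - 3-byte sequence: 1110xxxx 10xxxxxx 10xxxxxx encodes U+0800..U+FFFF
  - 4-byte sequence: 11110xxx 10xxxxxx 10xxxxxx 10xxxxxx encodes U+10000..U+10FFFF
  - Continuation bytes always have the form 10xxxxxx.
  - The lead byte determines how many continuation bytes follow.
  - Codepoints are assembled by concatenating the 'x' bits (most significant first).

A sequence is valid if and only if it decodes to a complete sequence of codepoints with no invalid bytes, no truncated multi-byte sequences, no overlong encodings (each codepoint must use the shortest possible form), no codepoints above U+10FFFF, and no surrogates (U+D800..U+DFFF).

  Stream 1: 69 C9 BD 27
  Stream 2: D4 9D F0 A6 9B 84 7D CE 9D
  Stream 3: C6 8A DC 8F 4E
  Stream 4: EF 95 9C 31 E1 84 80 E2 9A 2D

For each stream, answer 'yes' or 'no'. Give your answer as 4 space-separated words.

Stream 1: decodes cleanly. VALID
Stream 2: decodes cleanly. VALID
Stream 3: decodes cleanly. VALID
Stream 4: error at byte offset 9. INVALID

Answer: yes yes yes no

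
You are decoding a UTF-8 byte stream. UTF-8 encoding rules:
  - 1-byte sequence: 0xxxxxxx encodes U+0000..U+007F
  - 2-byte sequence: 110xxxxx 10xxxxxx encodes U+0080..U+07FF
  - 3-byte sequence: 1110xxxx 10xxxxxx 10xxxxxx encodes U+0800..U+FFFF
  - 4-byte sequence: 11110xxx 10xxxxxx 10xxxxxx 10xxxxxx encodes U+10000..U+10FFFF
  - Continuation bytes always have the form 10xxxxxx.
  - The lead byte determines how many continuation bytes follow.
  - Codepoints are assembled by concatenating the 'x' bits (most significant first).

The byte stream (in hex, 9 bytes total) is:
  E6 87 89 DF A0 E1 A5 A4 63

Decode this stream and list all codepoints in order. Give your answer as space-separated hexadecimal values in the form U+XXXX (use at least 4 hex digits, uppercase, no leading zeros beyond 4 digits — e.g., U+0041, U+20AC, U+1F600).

Byte[0]=E6: 3-byte lead, need 2 cont bytes. acc=0x6
Byte[1]=87: continuation. acc=(acc<<6)|0x07=0x187
Byte[2]=89: continuation. acc=(acc<<6)|0x09=0x61C9
Completed: cp=U+61C9 (starts at byte 0)
Byte[3]=DF: 2-byte lead, need 1 cont bytes. acc=0x1F
Byte[4]=A0: continuation. acc=(acc<<6)|0x20=0x7E0
Completed: cp=U+07E0 (starts at byte 3)
Byte[5]=E1: 3-byte lead, need 2 cont bytes. acc=0x1
Byte[6]=A5: continuation. acc=(acc<<6)|0x25=0x65
Byte[7]=A4: continuation. acc=(acc<<6)|0x24=0x1964
Completed: cp=U+1964 (starts at byte 5)
Byte[8]=63: 1-byte ASCII. cp=U+0063

Answer: U+61C9 U+07E0 U+1964 U+0063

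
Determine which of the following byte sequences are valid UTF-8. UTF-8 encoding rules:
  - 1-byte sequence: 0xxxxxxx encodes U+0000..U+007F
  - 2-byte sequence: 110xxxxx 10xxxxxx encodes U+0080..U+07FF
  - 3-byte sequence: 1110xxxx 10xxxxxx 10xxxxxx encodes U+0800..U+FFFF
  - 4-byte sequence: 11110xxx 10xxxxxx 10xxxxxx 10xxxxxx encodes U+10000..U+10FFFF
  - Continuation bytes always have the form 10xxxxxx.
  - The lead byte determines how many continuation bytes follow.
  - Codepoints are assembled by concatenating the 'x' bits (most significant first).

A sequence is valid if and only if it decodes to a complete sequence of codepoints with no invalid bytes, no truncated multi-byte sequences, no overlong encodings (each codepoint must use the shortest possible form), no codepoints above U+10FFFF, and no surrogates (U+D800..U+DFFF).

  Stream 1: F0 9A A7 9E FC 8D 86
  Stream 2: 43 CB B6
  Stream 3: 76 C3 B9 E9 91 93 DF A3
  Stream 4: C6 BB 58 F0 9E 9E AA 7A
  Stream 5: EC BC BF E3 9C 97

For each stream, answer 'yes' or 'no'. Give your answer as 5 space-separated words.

Answer: no yes yes yes yes

Derivation:
Stream 1: error at byte offset 4. INVALID
Stream 2: decodes cleanly. VALID
Stream 3: decodes cleanly. VALID
Stream 4: decodes cleanly. VALID
Stream 5: decodes cleanly. VALID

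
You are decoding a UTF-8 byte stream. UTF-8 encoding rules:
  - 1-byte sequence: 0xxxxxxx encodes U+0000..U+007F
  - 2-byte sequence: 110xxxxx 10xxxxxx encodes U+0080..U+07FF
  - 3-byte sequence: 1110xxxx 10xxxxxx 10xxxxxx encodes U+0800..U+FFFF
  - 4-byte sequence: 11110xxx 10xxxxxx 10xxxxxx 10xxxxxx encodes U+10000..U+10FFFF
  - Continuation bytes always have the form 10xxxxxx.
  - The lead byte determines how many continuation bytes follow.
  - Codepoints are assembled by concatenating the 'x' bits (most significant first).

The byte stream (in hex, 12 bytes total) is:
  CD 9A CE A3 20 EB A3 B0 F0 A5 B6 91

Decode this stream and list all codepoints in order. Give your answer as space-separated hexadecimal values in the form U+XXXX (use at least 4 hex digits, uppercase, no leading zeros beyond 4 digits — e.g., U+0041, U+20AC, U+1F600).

Answer: U+035A U+03A3 U+0020 U+B8F0 U+25D91

Derivation:
Byte[0]=CD: 2-byte lead, need 1 cont bytes. acc=0xD
Byte[1]=9A: continuation. acc=(acc<<6)|0x1A=0x35A
Completed: cp=U+035A (starts at byte 0)
Byte[2]=CE: 2-byte lead, need 1 cont bytes. acc=0xE
Byte[3]=A3: continuation. acc=(acc<<6)|0x23=0x3A3
Completed: cp=U+03A3 (starts at byte 2)
Byte[4]=20: 1-byte ASCII. cp=U+0020
Byte[5]=EB: 3-byte lead, need 2 cont bytes. acc=0xB
Byte[6]=A3: continuation. acc=(acc<<6)|0x23=0x2E3
Byte[7]=B0: continuation. acc=(acc<<6)|0x30=0xB8F0
Completed: cp=U+B8F0 (starts at byte 5)
Byte[8]=F0: 4-byte lead, need 3 cont bytes. acc=0x0
Byte[9]=A5: continuation. acc=(acc<<6)|0x25=0x25
Byte[10]=B6: continuation. acc=(acc<<6)|0x36=0x976
Byte[11]=91: continuation. acc=(acc<<6)|0x11=0x25D91
Completed: cp=U+25D91 (starts at byte 8)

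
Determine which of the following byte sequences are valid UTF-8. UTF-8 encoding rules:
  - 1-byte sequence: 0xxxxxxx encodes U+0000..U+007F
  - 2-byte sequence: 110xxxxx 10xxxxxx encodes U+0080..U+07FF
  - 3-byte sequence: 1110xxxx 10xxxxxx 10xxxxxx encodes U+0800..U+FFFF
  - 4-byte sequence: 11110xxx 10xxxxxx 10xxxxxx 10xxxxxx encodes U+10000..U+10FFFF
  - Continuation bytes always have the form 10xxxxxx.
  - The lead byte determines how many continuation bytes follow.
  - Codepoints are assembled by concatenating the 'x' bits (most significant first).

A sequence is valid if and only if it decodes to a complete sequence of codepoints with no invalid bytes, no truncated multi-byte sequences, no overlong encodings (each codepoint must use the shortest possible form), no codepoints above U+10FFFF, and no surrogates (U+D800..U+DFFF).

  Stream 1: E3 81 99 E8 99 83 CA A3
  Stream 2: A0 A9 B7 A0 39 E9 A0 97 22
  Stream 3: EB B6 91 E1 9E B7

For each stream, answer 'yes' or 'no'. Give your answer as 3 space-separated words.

Stream 1: decodes cleanly. VALID
Stream 2: error at byte offset 0. INVALID
Stream 3: decodes cleanly. VALID

Answer: yes no yes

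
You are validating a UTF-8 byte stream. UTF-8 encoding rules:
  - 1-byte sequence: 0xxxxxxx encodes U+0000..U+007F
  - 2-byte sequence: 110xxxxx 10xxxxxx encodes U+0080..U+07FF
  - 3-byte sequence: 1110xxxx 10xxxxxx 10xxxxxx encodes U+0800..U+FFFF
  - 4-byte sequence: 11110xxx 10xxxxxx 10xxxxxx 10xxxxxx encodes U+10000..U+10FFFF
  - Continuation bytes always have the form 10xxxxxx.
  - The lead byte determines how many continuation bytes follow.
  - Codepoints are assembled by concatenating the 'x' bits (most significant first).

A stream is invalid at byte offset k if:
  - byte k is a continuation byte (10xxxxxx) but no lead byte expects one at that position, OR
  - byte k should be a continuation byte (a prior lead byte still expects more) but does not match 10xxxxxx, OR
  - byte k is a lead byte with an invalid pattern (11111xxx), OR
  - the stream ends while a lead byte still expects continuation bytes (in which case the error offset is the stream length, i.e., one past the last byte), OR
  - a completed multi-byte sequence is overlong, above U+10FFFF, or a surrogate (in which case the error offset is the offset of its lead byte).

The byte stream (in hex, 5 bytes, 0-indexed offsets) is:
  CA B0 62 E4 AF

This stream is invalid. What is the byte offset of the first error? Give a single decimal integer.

Answer: 5

Derivation:
Byte[0]=CA: 2-byte lead, need 1 cont bytes. acc=0xA
Byte[1]=B0: continuation. acc=(acc<<6)|0x30=0x2B0
Completed: cp=U+02B0 (starts at byte 0)
Byte[2]=62: 1-byte ASCII. cp=U+0062
Byte[3]=E4: 3-byte lead, need 2 cont bytes. acc=0x4
Byte[4]=AF: continuation. acc=(acc<<6)|0x2F=0x12F
Byte[5]: stream ended, expected continuation. INVALID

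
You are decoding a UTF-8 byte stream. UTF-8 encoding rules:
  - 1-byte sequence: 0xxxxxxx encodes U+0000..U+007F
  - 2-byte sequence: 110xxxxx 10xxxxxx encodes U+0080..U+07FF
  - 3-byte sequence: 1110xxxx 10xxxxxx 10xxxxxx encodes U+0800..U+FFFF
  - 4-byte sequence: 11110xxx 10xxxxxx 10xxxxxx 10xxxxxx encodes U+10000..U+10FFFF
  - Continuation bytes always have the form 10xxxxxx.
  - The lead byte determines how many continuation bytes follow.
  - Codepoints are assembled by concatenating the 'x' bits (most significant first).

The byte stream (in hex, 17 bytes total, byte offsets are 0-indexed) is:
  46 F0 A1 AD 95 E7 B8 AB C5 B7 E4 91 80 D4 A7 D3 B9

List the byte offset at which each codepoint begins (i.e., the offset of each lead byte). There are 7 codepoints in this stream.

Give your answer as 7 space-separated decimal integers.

Answer: 0 1 5 8 10 13 15

Derivation:
Byte[0]=46: 1-byte ASCII. cp=U+0046
Byte[1]=F0: 4-byte lead, need 3 cont bytes. acc=0x0
Byte[2]=A1: continuation. acc=(acc<<6)|0x21=0x21
Byte[3]=AD: continuation. acc=(acc<<6)|0x2D=0x86D
Byte[4]=95: continuation. acc=(acc<<6)|0x15=0x21B55
Completed: cp=U+21B55 (starts at byte 1)
Byte[5]=E7: 3-byte lead, need 2 cont bytes. acc=0x7
Byte[6]=B8: continuation. acc=(acc<<6)|0x38=0x1F8
Byte[7]=AB: continuation. acc=(acc<<6)|0x2B=0x7E2B
Completed: cp=U+7E2B (starts at byte 5)
Byte[8]=C5: 2-byte lead, need 1 cont bytes. acc=0x5
Byte[9]=B7: continuation. acc=(acc<<6)|0x37=0x177
Completed: cp=U+0177 (starts at byte 8)
Byte[10]=E4: 3-byte lead, need 2 cont bytes. acc=0x4
Byte[11]=91: continuation. acc=(acc<<6)|0x11=0x111
Byte[12]=80: continuation. acc=(acc<<6)|0x00=0x4440
Completed: cp=U+4440 (starts at byte 10)
Byte[13]=D4: 2-byte lead, need 1 cont bytes. acc=0x14
Byte[14]=A7: continuation. acc=(acc<<6)|0x27=0x527
Completed: cp=U+0527 (starts at byte 13)
Byte[15]=D3: 2-byte lead, need 1 cont bytes. acc=0x13
Byte[16]=B9: continuation. acc=(acc<<6)|0x39=0x4F9
Completed: cp=U+04F9 (starts at byte 15)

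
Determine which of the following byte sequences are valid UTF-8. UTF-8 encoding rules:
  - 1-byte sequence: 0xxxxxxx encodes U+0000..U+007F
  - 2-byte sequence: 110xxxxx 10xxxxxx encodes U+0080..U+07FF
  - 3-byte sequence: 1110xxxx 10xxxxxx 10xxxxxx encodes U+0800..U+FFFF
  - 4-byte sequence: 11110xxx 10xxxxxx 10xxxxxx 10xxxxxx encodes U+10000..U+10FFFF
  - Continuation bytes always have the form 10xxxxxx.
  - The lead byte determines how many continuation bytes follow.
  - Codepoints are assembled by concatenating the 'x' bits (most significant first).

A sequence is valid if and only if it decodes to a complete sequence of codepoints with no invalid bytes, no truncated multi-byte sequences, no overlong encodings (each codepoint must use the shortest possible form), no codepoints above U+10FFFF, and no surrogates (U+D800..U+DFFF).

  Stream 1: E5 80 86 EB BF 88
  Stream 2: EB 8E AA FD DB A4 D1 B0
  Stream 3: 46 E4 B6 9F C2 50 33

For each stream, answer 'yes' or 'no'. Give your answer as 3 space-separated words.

Answer: yes no no

Derivation:
Stream 1: decodes cleanly. VALID
Stream 2: error at byte offset 3. INVALID
Stream 3: error at byte offset 5. INVALID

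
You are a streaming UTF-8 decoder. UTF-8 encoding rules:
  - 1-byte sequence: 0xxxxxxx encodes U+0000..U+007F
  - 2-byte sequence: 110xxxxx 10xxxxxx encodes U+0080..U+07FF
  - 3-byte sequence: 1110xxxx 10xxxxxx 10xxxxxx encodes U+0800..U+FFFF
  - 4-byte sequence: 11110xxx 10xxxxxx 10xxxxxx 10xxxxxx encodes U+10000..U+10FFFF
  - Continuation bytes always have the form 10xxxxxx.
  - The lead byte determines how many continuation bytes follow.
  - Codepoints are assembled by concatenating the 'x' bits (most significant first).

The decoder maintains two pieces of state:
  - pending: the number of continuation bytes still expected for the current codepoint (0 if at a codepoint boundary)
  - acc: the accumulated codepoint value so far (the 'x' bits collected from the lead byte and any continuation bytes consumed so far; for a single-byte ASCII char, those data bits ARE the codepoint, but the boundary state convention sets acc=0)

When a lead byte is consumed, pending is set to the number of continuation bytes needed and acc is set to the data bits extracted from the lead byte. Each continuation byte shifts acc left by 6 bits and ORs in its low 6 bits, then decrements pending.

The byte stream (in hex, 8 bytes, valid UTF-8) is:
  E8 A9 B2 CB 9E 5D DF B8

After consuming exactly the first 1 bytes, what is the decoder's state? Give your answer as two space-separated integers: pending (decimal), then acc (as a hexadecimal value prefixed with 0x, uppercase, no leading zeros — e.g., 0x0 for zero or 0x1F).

Answer: 2 0x8

Derivation:
Byte[0]=E8: 3-byte lead. pending=2, acc=0x8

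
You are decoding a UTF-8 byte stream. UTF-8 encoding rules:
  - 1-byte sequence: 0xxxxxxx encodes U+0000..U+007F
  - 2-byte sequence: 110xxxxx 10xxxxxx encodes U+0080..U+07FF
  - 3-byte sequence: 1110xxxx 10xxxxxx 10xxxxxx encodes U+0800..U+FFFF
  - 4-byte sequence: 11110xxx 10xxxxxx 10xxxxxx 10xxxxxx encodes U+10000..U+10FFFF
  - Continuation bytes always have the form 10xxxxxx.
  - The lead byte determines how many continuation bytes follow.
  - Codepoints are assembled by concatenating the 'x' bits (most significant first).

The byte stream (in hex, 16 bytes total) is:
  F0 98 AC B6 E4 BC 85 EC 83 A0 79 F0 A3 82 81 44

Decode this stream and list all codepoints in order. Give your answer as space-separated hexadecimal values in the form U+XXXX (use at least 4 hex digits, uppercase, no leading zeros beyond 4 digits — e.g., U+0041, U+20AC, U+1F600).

Answer: U+18B36 U+4F05 U+C0E0 U+0079 U+23081 U+0044

Derivation:
Byte[0]=F0: 4-byte lead, need 3 cont bytes. acc=0x0
Byte[1]=98: continuation. acc=(acc<<6)|0x18=0x18
Byte[2]=AC: continuation. acc=(acc<<6)|0x2C=0x62C
Byte[3]=B6: continuation. acc=(acc<<6)|0x36=0x18B36
Completed: cp=U+18B36 (starts at byte 0)
Byte[4]=E4: 3-byte lead, need 2 cont bytes. acc=0x4
Byte[5]=BC: continuation. acc=(acc<<6)|0x3C=0x13C
Byte[6]=85: continuation. acc=(acc<<6)|0x05=0x4F05
Completed: cp=U+4F05 (starts at byte 4)
Byte[7]=EC: 3-byte lead, need 2 cont bytes. acc=0xC
Byte[8]=83: continuation. acc=(acc<<6)|0x03=0x303
Byte[9]=A0: continuation. acc=(acc<<6)|0x20=0xC0E0
Completed: cp=U+C0E0 (starts at byte 7)
Byte[10]=79: 1-byte ASCII. cp=U+0079
Byte[11]=F0: 4-byte lead, need 3 cont bytes. acc=0x0
Byte[12]=A3: continuation. acc=(acc<<6)|0x23=0x23
Byte[13]=82: continuation. acc=(acc<<6)|0x02=0x8C2
Byte[14]=81: continuation. acc=(acc<<6)|0x01=0x23081
Completed: cp=U+23081 (starts at byte 11)
Byte[15]=44: 1-byte ASCII. cp=U+0044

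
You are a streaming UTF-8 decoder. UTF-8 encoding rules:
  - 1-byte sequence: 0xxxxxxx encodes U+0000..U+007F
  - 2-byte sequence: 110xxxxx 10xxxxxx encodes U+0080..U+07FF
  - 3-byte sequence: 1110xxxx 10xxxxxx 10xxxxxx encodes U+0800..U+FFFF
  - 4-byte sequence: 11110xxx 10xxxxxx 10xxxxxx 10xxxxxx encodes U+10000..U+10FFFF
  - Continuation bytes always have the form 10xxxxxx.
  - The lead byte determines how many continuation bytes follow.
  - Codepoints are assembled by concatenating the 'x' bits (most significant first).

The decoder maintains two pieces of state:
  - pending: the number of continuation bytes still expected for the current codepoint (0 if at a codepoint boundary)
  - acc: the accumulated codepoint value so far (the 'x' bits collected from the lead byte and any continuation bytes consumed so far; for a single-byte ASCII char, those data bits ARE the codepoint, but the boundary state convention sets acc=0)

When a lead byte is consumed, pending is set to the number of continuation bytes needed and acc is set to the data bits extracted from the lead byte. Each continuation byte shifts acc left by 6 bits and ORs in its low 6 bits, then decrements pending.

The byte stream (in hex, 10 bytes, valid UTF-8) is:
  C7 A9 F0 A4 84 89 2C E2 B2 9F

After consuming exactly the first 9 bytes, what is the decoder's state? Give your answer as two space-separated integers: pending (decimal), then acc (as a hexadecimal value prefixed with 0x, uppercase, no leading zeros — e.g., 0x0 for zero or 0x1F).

Answer: 1 0xB2

Derivation:
Byte[0]=C7: 2-byte lead. pending=1, acc=0x7
Byte[1]=A9: continuation. acc=(acc<<6)|0x29=0x1E9, pending=0
Byte[2]=F0: 4-byte lead. pending=3, acc=0x0
Byte[3]=A4: continuation. acc=(acc<<6)|0x24=0x24, pending=2
Byte[4]=84: continuation. acc=(acc<<6)|0x04=0x904, pending=1
Byte[5]=89: continuation. acc=(acc<<6)|0x09=0x24109, pending=0
Byte[6]=2C: 1-byte. pending=0, acc=0x0
Byte[7]=E2: 3-byte lead. pending=2, acc=0x2
Byte[8]=B2: continuation. acc=(acc<<6)|0x32=0xB2, pending=1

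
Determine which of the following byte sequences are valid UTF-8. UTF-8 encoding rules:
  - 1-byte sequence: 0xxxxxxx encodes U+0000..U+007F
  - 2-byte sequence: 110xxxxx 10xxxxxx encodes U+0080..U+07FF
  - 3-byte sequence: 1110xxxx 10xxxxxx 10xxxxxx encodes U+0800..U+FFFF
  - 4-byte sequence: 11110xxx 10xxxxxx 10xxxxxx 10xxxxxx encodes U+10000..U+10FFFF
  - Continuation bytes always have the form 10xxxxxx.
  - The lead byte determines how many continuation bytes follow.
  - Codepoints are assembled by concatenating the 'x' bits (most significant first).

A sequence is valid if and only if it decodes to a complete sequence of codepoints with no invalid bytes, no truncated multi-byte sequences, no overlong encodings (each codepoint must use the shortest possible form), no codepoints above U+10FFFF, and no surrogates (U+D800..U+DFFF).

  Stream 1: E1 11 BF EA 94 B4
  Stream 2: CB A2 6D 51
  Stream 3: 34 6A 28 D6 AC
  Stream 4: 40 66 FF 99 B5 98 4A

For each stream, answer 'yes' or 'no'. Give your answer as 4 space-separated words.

Answer: no yes yes no

Derivation:
Stream 1: error at byte offset 1. INVALID
Stream 2: decodes cleanly. VALID
Stream 3: decodes cleanly. VALID
Stream 4: error at byte offset 2. INVALID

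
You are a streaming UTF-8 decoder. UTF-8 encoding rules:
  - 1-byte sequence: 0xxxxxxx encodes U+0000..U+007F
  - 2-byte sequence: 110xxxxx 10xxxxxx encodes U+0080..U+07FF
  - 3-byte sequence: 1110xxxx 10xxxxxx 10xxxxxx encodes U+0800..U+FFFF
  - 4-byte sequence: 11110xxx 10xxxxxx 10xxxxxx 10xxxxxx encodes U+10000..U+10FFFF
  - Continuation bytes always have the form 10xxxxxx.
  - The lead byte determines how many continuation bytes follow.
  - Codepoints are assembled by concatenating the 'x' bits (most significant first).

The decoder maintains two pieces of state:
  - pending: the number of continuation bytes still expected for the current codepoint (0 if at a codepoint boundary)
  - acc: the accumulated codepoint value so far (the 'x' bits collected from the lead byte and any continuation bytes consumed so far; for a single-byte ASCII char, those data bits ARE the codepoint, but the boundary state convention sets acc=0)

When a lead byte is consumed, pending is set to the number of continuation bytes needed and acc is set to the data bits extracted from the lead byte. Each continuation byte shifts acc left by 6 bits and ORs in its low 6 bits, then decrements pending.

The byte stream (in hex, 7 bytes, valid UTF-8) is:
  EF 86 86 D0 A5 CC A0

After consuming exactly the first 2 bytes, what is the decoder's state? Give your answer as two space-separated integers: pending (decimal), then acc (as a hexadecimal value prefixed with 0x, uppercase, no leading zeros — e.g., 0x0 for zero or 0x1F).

Answer: 1 0x3C6

Derivation:
Byte[0]=EF: 3-byte lead. pending=2, acc=0xF
Byte[1]=86: continuation. acc=(acc<<6)|0x06=0x3C6, pending=1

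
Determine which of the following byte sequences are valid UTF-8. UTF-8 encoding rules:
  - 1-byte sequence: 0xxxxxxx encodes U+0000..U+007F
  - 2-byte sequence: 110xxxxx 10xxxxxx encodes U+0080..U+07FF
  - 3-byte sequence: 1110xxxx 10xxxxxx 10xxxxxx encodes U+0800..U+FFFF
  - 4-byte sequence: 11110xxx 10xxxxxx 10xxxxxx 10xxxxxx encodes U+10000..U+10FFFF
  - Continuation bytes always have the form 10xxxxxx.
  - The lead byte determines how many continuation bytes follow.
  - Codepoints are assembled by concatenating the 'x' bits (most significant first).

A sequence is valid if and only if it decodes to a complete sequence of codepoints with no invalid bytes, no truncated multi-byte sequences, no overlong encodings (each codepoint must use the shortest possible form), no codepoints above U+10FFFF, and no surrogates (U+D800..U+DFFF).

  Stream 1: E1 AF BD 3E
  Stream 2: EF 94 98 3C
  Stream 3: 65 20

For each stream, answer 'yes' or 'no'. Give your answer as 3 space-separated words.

Answer: yes yes yes

Derivation:
Stream 1: decodes cleanly. VALID
Stream 2: decodes cleanly. VALID
Stream 3: decodes cleanly. VALID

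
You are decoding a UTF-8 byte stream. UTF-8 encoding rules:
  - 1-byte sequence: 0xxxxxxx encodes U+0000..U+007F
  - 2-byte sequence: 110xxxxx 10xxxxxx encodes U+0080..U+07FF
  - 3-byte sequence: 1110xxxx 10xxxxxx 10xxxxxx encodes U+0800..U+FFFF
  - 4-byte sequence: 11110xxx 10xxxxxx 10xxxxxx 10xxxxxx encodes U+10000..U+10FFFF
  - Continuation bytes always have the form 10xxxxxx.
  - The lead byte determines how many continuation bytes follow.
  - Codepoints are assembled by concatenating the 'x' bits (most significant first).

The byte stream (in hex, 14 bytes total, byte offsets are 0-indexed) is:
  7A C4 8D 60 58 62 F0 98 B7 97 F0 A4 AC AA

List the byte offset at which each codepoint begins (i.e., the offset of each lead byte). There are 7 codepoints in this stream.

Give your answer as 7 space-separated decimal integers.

Answer: 0 1 3 4 5 6 10

Derivation:
Byte[0]=7A: 1-byte ASCII. cp=U+007A
Byte[1]=C4: 2-byte lead, need 1 cont bytes. acc=0x4
Byte[2]=8D: continuation. acc=(acc<<6)|0x0D=0x10D
Completed: cp=U+010D (starts at byte 1)
Byte[3]=60: 1-byte ASCII. cp=U+0060
Byte[4]=58: 1-byte ASCII. cp=U+0058
Byte[5]=62: 1-byte ASCII. cp=U+0062
Byte[6]=F0: 4-byte lead, need 3 cont bytes. acc=0x0
Byte[7]=98: continuation. acc=(acc<<6)|0x18=0x18
Byte[8]=B7: continuation. acc=(acc<<6)|0x37=0x637
Byte[9]=97: continuation. acc=(acc<<6)|0x17=0x18DD7
Completed: cp=U+18DD7 (starts at byte 6)
Byte[10]=F0: 4-byte lead, need 3 cont bytes. acc=0x0
Byte[11]=A4: continuation. acc=(acc<<6)|0x24=0x24
Byte[12]=AC: continuation. acc=(acc<<6)|0x2C=0x92C
Byte[13]=AA: continuation. acc=(acc<<6)|0x2A=0x24B2A
Completed: cp=U+24B2A (starts at byte 10)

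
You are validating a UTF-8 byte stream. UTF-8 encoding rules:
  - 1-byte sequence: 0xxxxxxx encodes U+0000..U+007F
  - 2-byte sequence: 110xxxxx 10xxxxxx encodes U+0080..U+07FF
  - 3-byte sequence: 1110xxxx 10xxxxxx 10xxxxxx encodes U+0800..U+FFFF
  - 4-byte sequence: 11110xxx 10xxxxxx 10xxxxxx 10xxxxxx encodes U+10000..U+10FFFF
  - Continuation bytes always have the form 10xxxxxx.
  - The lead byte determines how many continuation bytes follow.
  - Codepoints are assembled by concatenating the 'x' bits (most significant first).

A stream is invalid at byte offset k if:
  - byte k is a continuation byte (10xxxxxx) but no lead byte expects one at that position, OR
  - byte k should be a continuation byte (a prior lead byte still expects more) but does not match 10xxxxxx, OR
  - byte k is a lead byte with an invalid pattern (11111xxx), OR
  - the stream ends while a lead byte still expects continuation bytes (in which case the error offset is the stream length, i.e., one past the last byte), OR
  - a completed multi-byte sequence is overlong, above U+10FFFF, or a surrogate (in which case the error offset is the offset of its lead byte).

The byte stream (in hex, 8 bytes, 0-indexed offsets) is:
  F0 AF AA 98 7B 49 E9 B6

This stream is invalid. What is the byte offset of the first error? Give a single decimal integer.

Answer: 8

Derivation:
Byte[0]=F0: 4-byte lead, need 3 cont bytes. acc=0x0
Byte[1]=AF: continuation. acc=(acc<<6)|0x2F=0x2F
Byte[2]=AA: continuation. acc=(acc<<6)|0x2A=0xBEA
Byte[3]=98: continuation. acc=(acc<<6)|0x18=0x2FA98
Completed: cp=U+2FA98 (starts at byte 0)
Byte[4]=7B: 1-byte ASCII. cp=U+007B
Byte[5]=49: 1-byte ASCII. cp=U+0049
Byte[6]=E9: 3-byte lead, need 2 cont bytes. acc=0x9
Byte[7]=B6: continuation. acc=(acc<<6)|0x36=0x276
Byte[8]: stream ended, expected continuation. INVALID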